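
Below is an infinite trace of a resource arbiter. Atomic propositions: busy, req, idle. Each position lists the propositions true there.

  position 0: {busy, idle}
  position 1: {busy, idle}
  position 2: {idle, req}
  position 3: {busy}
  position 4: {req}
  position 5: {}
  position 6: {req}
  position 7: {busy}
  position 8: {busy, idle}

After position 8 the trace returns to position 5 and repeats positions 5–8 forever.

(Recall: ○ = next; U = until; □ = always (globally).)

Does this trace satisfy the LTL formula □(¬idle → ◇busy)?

¬idle → ◇busy holds at every position 0..8, and those are all positions ever visited, so □(¬idle → ◇busy) holds.
Positions where ¬idle holds: 3, 4, 5, 6, 7.
Check ◇busy at each: 3→ok, 4→ok, 5→ok, 6→ok, 7→ok.

Satisfied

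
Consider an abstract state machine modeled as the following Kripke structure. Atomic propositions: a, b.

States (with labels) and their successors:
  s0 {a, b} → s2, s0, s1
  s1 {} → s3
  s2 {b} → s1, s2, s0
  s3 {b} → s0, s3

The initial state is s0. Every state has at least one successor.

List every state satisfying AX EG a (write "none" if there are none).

none

States satisfying EG a: {s0}.
States satisfying AX EG a: ∅.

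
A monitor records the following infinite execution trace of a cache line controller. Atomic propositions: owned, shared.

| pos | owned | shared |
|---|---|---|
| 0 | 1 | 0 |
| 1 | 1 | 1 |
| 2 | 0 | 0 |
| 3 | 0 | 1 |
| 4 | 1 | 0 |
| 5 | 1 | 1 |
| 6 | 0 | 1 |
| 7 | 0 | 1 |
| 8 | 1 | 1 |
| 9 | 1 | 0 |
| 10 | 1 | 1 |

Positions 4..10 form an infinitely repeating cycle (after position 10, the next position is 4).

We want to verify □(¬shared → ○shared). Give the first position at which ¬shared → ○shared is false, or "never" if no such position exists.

¬shared → ○shared holds at every position 0..10, and those are all the positions the trace ever visits, so the invariant □(¬shared → ○shared) is never violated.

never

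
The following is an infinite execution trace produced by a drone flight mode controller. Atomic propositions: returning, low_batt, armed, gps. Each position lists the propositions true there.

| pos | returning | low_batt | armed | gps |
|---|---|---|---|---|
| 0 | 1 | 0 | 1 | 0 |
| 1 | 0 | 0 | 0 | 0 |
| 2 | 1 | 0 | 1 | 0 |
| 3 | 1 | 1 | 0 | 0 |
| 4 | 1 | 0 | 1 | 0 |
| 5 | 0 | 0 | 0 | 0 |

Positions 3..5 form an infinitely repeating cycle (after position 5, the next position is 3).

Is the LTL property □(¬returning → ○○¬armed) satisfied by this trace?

¬returning → ○○¬armed must hold at every position from 0 onward. It fails at position 5, so □(¬returning → ○○¬armed) is false.
Positions where ¬returning holds: 1, 5.
Check ○○¬armed at each: 1→ok, 5→fails.

Does not hold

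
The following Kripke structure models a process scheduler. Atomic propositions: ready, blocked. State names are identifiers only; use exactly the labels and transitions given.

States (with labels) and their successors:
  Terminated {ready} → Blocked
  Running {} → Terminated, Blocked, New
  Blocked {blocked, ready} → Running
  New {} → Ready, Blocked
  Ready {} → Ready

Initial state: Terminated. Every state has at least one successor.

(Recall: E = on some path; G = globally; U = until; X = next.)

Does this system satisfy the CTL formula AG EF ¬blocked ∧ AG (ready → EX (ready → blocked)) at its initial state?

States satisfying EF ¬blocked: {Terminated, Running, Blocked, New, Ready}.
States satisfying AG EF ¬blocked: {Terminated, Running, Blocked, New, Ready}.
States satisfying ready → EX (ready → blocked): {Terminated, Running, Blocked, New, Ready}.
States satisfying AG (ready → EX (ready → blocked)): {Terminated, Running, Blocked, New, Ready}.
States satisfying AG EF ¬blocked ∧ AG (ready → EX (ready → blocked)): {Terminated, Running, Blocked, New, Ready}.
Terminated ∈ Sat(AG EF ¬blocked ∧ AG (ready → EX (ready → blocked))).

Holds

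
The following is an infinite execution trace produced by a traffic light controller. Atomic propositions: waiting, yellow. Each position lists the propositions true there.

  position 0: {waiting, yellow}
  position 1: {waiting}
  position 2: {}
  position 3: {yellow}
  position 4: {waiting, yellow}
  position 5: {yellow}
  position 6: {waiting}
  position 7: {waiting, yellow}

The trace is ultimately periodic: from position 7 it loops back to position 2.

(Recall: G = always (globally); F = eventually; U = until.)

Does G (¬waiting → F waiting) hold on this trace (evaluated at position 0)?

Holds

¬waiting → F waiting holds at every position 0..7, and those are all positions ever visited, so G (¬waiting → F waiting) holds.
Positions where ¬waiting holds: 2, 3, 5.
Check F waiting at each: 2→ok, 3→ok, 5→ok.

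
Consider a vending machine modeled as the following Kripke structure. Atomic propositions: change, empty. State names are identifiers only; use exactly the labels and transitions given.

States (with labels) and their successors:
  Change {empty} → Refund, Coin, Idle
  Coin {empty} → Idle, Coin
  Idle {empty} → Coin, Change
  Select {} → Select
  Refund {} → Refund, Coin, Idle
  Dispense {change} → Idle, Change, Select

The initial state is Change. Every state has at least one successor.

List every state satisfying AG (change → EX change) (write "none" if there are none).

{Change, Coin, Idle, Select, Refund}

States satisfying change → EX change: {Change, Coin, Idle, Select, Refund}.
States satisfying AG (change → EX change): {Change, Coin, Idle, Select, Refund}.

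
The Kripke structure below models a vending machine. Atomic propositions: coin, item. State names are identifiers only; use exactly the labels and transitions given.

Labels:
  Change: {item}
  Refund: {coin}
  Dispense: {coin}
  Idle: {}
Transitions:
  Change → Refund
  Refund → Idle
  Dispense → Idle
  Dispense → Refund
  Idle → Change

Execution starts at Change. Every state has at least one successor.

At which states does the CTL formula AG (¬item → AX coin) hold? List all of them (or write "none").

States satisfying ¬item → AX coin: {Change}.
States satisfying AG (¬item → AX coin): ∅.

none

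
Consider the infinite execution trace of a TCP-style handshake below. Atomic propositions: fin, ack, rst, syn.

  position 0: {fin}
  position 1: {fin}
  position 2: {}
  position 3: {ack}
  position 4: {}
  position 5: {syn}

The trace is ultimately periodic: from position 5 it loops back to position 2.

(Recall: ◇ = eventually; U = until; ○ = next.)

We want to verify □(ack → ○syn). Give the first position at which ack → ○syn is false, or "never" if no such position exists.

3

Check ack → ○syn at each position in order: 0 ✓, 1 ✓, 2 ✓.
At position 3 the labels are {ack} and the next position 4 has {}, so ack → ○syn is false there. This is the first violation.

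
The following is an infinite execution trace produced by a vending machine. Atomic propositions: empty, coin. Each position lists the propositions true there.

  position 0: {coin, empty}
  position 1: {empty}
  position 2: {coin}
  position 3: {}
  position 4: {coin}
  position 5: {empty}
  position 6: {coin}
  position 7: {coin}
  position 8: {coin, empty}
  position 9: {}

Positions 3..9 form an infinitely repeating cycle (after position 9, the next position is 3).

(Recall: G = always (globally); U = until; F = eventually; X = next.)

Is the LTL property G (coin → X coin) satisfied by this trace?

coin → X coin must hold at every position from 0 onward. It fails at position 0, so G (coin → X coin) is false.
Positions where coin holds: 0, 2, 4, 6, 7, 8.
Check X coin at each: 0→fails, 2→fails, 4→fails, 6→ok, 7→ok, 8→fails.

Does not hold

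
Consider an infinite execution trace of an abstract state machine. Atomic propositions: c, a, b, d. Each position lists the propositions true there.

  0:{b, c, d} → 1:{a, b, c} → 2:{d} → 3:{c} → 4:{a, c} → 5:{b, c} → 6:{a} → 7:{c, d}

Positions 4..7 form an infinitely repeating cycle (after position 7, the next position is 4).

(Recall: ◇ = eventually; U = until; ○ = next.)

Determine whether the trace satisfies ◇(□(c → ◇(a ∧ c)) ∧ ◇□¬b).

Violated

□(c → ◇(a ∧ c)) ∧ ◇□¬b is false at every position 0..7, so it never becomes true and ◇(□(c → ◇(a ∧ c)) ∧ ◇□¬b) fails.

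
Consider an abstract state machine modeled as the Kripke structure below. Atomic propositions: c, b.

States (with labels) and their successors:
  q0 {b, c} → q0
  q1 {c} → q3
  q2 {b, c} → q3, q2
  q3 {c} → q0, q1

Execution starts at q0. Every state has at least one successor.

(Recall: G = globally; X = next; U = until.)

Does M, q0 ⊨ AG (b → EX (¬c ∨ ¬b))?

No

States satisfying b → EX (¬c ∨ ¬b): {q1, q2, q3}.
States satisfying AG (b → EX (¬c ∨ ¬b)): ∅.
q0 is reachable from q0 and violates b → EX (¬c ∨ ¬b), so AG fails at q0.
q0 ∉ Sat(AG (b → EX (¬c ∨ ¬b))).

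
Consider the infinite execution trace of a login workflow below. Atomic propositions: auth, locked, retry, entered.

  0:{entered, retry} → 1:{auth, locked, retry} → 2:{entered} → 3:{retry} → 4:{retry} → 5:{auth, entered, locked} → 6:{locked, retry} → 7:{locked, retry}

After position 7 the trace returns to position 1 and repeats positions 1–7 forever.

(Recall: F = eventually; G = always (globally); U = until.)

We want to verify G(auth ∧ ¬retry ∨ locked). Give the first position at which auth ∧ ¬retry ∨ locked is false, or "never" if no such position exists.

At position 0 the labels are {entered, retry}, so auth ∧ ¬retry ∨ locked is false there. This is the first violation.

0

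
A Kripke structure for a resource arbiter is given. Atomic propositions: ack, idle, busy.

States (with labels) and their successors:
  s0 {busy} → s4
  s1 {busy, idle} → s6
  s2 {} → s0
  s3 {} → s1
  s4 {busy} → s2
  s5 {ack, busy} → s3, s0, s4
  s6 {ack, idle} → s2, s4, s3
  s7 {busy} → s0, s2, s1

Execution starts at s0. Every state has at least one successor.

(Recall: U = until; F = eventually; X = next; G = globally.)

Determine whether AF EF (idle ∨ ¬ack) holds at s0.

States satisfying EF (idle ∨ ¬ack): {s0, s1, s2, s3, s4, s5, s6, s7}.
States satisfying AF EF (idle ∨ ¬ack): {s0, s1, s2, s3, s4, s5, s6, s7}.
s0 ∈ Sat(AF EF (idle ∨ ¬ack)).

Yes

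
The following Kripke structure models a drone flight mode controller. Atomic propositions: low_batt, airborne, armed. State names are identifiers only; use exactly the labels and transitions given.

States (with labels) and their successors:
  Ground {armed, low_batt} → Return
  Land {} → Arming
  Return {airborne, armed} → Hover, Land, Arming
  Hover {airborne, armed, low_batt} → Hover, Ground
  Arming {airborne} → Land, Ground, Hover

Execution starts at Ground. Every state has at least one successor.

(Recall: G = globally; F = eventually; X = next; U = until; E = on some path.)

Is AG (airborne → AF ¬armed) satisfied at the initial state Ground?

Does not hold

States satisfying airborne → AF ¬armed: {Ground, Land, Arming}.
States satisfying AG (airborne → AF ¬armed): ∅.
Hover is reachable from Ground and violates airborne → AF ¬armed, so AG fails at Ground.
Ground ∉ Sat(AG (airborne → AF ¬armed)).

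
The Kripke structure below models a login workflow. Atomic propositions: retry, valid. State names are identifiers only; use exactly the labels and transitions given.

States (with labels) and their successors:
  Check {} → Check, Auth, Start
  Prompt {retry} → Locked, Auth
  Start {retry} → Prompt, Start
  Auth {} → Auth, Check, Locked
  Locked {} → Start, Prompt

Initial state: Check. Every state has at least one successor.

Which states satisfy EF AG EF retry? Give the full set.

States satisfying AG EF retry: {Check, Prompt, Start, Auth, Locked}.
States satisfying EF AG EF retry: {Check, Prompt, Start, Auth, Locked}.

{Check, Prompt, Start, Auth, Locked}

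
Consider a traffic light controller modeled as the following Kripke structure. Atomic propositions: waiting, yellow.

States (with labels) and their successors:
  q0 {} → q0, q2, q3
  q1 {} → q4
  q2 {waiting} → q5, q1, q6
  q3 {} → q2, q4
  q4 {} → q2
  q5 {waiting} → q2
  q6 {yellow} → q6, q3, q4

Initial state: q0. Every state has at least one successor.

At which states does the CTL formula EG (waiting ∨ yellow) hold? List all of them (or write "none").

{q2, q5, q6}

States satisfying waiting ∨ yellow: {q2, q5, q6}.
States satisfying EG (waiting ∨ yellow): {q2, q5, q6}.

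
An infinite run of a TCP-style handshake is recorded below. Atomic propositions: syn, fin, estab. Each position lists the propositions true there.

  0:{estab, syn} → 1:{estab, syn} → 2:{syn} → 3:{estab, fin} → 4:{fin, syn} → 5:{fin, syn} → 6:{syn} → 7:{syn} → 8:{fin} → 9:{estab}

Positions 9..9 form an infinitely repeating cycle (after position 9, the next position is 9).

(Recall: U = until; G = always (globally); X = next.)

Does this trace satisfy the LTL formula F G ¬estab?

G ¬estab is false at every position 0..9, so it never becomes true and F G ¬estab fails.

No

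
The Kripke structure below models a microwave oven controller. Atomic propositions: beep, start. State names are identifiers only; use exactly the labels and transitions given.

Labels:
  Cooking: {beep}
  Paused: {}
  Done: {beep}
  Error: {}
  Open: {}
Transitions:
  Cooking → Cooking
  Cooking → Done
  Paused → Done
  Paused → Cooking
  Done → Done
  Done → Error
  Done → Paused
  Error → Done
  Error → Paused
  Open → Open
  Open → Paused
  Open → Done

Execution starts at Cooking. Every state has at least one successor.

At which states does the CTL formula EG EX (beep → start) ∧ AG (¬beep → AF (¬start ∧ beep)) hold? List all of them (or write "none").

{Done, Error}

States satisfying EX (beep → start): {Done, Error, Open}.
States satisfying EG EX (beep → start): {Done, Error, Open}.
States satisfying ¬beep → AF (¬start ∧ beep): {Cooking, Paused, Done, Error}.
States satisfying AG (¬beep → AF (¬start ∧ beep)): {Cooking, Paused, Done, Error}.
States satisfying EG EX (beep → start) ∧ AG (¬beep → AF (¬start ∧ beep)): {Done, Error}.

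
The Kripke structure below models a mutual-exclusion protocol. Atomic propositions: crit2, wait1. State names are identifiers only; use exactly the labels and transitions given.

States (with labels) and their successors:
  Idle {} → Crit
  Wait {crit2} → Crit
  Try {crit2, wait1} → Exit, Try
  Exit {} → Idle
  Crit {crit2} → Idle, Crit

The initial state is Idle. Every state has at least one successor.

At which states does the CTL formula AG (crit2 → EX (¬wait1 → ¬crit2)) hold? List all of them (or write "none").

States satisfying crit2 → EX (¬wait1 → ¬crit2): {Idle, Try, Exit, Crit}.
States satisfying AG (crit2 → EX (¬wait1 → ¬crit2)): {Idle, Try, Exit, Crit}.

{Idle, Try, Exit, Crit}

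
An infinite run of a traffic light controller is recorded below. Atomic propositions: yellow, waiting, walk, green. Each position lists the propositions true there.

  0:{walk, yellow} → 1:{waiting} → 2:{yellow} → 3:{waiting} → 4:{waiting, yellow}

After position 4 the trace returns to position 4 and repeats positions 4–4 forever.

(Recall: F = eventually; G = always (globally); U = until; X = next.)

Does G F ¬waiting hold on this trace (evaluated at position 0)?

F ¬waiting must hold at every position from 0 onward. It fails at position 3, so G F ¬waiting is false.

Does not hold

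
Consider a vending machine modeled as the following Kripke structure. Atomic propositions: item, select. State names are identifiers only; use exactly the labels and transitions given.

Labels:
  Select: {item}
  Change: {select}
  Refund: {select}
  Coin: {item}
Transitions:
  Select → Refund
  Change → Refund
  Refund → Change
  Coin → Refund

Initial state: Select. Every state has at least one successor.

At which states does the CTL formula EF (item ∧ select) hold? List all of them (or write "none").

States satisfying item ∧ select: ∅.
States satisfying EF (item ∧ select): ∅.

none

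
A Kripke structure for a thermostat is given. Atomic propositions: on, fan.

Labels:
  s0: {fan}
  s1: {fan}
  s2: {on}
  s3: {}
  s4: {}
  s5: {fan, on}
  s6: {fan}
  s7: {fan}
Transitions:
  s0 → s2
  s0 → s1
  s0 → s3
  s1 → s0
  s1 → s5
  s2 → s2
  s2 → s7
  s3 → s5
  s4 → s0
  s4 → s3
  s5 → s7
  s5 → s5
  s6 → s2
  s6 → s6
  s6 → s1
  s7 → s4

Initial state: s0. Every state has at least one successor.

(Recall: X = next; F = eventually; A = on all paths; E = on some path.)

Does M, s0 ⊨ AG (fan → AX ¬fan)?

States satisfying fan → AX ¬fan: {s2, s3, s4, s7}.
States satisfying AG (fan → AX ¬fan): ∅.
s0 is reachable from s0 and violates fan → AX ¬fan, so AG fails at s0.
s0 ∉ Sat(AG (fan → AX ¬fan)).

No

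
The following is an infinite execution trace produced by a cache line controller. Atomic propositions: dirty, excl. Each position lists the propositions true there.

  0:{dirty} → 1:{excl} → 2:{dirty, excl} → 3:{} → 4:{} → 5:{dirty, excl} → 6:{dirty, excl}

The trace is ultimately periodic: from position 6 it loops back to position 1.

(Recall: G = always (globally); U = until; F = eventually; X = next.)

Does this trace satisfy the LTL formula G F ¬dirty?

Holds

F ¬dirty holds at every position 0..6, and those are all positions ever visited, so G F ¬dirty holds.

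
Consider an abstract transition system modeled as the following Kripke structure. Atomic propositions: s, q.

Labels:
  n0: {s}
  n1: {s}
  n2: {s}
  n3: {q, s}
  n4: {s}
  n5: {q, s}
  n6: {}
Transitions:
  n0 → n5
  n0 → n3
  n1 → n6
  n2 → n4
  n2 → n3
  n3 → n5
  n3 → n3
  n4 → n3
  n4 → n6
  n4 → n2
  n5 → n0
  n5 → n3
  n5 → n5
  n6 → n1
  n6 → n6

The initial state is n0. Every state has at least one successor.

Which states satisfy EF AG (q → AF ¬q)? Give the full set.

States satisfying AG (q → AF ¬q): {n1, n6}.
States satisfying EF AG (q → AF ¬q): {n1, n2, n4, n6}.

{n1, n2, n4, n6}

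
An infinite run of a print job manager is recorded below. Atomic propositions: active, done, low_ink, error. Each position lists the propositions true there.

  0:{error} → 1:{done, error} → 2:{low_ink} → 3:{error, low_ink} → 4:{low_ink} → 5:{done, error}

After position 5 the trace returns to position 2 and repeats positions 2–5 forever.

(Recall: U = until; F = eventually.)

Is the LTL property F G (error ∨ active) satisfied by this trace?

No

G (error ∨ active) is false at every position 0..5, so it never becomes true and F G (error ∨ active) fails.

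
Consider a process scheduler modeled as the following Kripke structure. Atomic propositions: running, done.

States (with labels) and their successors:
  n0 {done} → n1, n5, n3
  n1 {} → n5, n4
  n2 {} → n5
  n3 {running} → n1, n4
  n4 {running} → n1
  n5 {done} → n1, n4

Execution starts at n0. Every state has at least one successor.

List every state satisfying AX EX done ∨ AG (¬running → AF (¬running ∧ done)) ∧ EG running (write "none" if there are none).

States satisfying EX done: {n0, n1, n2}.
States satisfying AX EX done: {n4}.
States satisfying ¬running → AF (¬running ∧ done): {n0, n2, n3, n4, n5}.
States satisfying AG (¬running → AF (¬running ∧ done)): ∅.
States satisfying running: {n3, n4}.
States satisfying EG running: ∅.
States satisfying AG (¬running → AF (¬running ∧ done)) ∧ EG running: ∅.
States satisfying AX EX done ∨ AG (¬running → AF (¬running ∧ done)) ∧ EG running: {n4}.

{n4}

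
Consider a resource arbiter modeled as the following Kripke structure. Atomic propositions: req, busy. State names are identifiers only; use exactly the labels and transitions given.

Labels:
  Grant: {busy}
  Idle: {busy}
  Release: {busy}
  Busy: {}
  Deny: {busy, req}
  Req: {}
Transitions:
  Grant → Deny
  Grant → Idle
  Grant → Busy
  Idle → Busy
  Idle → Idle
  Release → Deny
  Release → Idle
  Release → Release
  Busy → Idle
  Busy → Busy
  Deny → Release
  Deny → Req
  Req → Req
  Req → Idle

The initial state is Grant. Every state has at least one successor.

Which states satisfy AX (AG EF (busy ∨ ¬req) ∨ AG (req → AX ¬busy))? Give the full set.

{Grant, Idle, Release, Busy, Deny, Req}

States satisfying AG EF (busy ∨ ¬req) ∨ AG (req → AX ¬busy): {Grant, Idle, Release, Busy, Deny, Req}.
States satisfying AX (AG EF (busy ∨ ¬req) ∨ AG (req → AX ¬busy)): {Grant, Idle, Release, Busy, Deny, Req}.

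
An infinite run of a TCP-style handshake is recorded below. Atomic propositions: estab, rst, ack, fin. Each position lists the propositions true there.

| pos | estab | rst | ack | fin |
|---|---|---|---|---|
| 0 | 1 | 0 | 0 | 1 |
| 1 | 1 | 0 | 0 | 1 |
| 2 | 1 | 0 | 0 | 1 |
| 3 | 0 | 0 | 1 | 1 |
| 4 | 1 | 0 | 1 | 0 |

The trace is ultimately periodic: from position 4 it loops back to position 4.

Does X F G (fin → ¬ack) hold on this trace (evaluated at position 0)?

The position after 0 is 1; F G (fin → ¬ack) is true there.

Holds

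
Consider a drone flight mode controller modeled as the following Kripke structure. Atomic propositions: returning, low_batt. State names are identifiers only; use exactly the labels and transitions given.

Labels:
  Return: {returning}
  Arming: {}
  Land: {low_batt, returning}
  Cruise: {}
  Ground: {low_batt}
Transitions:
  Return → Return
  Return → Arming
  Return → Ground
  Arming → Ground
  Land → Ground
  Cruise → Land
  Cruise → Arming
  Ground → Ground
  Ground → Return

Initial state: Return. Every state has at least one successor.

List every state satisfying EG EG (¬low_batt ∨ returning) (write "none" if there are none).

{Return}

States satisfying EG (¬low_batt ∨ returning): {Return}.
States satisfying EG EG (¬low_batt ∨ returning): {Return}.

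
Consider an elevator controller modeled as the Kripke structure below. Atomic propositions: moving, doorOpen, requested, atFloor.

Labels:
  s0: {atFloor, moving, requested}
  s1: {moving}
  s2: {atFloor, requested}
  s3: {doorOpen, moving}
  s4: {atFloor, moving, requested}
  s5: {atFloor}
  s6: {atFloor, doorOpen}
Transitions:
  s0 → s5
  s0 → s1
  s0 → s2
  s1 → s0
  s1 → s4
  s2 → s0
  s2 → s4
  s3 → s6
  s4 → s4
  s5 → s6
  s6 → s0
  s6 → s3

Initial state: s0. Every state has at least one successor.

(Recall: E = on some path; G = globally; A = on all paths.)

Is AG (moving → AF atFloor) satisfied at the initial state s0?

Satisfied

States satisfying moving → AF atFloor: {s0, s1, s2, s3, s4, s5, s6}.
States satisfying AG (moving → AF atFloor): {s0, s1, s2, s3, s4, s5, s6}.
Every state reachable from s0 satisfies moving → AF atFloor.
s0 ∈ Sat(AG (moving → AF atFloor)).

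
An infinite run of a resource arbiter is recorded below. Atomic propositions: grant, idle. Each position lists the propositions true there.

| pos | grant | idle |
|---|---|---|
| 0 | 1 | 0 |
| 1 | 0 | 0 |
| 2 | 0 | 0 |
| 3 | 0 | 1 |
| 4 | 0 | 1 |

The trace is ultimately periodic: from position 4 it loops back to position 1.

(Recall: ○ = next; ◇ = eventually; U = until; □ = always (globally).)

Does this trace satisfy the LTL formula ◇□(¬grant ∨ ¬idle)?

Yes

□(¬grant ∨ ¬idle) holds at position 0, which is reachable from 0, so ◇□(¬grant ∨ ¬idle) holds.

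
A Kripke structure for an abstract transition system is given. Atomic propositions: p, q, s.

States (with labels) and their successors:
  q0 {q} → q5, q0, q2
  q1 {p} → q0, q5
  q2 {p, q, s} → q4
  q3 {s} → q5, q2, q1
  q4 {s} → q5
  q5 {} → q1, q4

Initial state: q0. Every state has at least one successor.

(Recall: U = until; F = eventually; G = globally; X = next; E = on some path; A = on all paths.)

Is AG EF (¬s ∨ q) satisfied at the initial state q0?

States satisfying EF (¬s ∨ q): {q0, q1, q2, q3, q4, q5}.
States satisfying AG EF (¬s ∨ q): {q0, q1, q2, q3, q4, q5}.
Every state reachable from q0 satisfies EF (¬s ∨ q).
q0 ∈ Sat(AG EF (¬s ∨ q)).

Satisfied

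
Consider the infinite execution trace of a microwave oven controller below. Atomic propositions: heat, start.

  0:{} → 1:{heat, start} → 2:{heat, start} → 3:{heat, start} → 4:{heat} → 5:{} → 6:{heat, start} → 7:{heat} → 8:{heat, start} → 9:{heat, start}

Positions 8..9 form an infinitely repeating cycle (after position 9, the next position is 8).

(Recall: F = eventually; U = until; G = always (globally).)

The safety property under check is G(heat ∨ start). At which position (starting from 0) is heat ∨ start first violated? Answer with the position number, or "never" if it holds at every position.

At position 0 the labels are {}, so heat ∨ start is false there. This is the first violation.

0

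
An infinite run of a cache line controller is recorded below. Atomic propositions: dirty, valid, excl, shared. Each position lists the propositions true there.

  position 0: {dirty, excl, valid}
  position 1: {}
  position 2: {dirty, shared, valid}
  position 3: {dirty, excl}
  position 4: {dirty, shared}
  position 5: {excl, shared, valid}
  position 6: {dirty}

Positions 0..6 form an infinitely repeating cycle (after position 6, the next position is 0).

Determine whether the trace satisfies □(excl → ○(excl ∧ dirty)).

Does not hold

excl → ○(excl ∧ dirty) must hold at every position from 0 onward. It fails at position 0, so □(excl → ○(excl ∧ dirty)) is false.
Positions where excl holds: 0, 3, 5.
Check ○(excl ∧ dirty) at each: 0→fails, 3→fails, 5→fails.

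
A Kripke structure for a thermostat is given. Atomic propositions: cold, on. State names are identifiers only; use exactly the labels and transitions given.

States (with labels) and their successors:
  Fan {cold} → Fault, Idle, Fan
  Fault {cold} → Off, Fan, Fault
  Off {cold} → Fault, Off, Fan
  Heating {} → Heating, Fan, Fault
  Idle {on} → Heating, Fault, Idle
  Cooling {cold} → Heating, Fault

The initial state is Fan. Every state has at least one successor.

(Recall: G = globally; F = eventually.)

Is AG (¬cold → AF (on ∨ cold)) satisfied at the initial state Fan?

States satisfying ¬cold → AF (on ∨ cold): {Fan, Fault, Off, Idle, Cooling}.
States satisfying AG (¬cold → AF (on ∨ cold)): ∅.
Heating is reachable from Fan and violates ¬cold → AF (on ∨ cold), so AG fails at Fan.
Fan ∉ Sat(AG (¬cold → AF (on ∨ cold))).

No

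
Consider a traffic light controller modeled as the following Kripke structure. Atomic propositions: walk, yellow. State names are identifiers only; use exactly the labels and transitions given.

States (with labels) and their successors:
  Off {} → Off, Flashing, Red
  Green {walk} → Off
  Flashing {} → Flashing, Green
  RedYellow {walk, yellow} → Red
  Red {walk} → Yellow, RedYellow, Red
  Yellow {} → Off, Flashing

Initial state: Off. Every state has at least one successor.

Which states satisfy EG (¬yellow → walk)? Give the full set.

{RedYellow, Red}

States satisfying ¬yellow → walk: {Green, RedYellow, Red}.
States satisfying EG (¬yellow → walk): {RedYellow, Red}.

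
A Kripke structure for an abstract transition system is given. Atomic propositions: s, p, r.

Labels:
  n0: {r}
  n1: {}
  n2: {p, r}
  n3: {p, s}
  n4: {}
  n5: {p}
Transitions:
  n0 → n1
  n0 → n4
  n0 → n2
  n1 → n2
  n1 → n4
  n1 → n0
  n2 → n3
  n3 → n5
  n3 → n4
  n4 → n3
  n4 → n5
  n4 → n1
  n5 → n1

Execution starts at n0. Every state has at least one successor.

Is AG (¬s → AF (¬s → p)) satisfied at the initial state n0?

Violated

States satisfying ¬s → AF (¬s → p): {n2, n3, n5}.
States satisfying AG (¬s → AF (¬s → p)): ∅.
n0 is reachable from n0 and violates ¬s → AF (¬s → p), so AG fails at n0.
n0 ∉ Sat(AG (¬s → AF (¬s → p))).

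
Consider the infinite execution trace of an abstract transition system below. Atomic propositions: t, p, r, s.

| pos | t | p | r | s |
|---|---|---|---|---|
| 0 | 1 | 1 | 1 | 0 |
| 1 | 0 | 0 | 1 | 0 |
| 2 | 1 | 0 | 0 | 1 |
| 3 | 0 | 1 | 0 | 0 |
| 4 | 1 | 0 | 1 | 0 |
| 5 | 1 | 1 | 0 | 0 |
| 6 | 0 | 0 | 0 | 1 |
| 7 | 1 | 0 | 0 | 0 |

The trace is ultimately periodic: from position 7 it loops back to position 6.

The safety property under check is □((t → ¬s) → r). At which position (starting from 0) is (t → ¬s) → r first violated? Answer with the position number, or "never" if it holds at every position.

3

Check (t → ¬s) → r at each position in order: 0 ✓, 1 ✓, 2 ✓.
At position 3 the labels are {p}, so (t → ¬s) → r is false there. This is the first violation.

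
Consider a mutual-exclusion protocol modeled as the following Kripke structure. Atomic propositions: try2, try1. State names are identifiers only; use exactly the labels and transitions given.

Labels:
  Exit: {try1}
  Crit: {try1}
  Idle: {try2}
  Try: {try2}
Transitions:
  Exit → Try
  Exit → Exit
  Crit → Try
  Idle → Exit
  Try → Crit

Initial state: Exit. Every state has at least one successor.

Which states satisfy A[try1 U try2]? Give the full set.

{Crit, Idle, Try}

States satisfying try1: {Exit, Crit}.
States satisfying try2: {Idle, Try}.
States satisfying A[try1 U try2]: {Crit, Idle, Try}.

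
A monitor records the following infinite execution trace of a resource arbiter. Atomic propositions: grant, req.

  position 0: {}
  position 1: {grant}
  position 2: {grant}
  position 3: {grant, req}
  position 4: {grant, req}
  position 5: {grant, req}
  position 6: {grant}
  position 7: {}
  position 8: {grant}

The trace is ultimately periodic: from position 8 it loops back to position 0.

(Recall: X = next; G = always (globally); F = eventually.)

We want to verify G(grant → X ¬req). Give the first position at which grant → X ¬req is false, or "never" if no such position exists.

2

Check grant → X ¬req at each position in order: 0 ✓, 1 ✓.
At position 2 the labels are {grant} and the next position 3 has {grant, req}, so grant → X ¬req is false there. This is the first violation.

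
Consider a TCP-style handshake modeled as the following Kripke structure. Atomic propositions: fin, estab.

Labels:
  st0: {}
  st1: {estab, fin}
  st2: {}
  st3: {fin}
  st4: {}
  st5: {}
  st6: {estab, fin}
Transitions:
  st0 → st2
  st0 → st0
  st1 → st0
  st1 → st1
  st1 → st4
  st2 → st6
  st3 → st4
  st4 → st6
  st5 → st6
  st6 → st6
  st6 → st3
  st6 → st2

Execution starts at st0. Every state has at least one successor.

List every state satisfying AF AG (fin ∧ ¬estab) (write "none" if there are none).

none

States satisfying AG (fin ∧ ¬estab): ∅.
States satisfying AF AG (fin ∧ ¬estab): ∅.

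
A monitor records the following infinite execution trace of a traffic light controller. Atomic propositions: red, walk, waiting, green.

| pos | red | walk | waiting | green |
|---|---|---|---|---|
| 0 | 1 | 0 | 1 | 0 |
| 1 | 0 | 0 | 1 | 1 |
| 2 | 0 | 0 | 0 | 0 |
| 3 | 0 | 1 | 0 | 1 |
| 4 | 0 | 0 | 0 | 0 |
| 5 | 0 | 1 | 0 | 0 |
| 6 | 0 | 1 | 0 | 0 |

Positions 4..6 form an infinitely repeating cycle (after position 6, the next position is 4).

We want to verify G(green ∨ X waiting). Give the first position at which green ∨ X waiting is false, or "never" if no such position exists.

2

Check green ∨ X waiting at each position in order: 0 ✓, 1 ✓.
At position 2 the labels are {} and the next position 3 has {green, walk}, so green ∨ X waiting is false there. This is the first violation.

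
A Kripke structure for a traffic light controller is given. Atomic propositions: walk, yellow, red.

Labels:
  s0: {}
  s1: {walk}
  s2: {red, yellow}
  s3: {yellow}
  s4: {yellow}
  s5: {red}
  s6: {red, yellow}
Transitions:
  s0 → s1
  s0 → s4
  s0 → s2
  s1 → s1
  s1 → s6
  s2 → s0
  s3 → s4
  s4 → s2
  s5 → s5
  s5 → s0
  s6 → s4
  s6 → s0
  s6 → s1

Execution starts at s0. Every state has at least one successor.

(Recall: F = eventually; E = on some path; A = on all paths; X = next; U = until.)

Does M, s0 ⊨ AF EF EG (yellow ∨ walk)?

States satisfying EF EG (yellow ∨ walk): {s0, s1, s2, s3, s4, s5, s6}.
States satisfying AF EF EG (yellow ∨ walk): {s0, s1, s2, s3, s4, s5, s6}.
s0 ∈ Sat(AF EF EG (yellow ∨ walk)).

Yes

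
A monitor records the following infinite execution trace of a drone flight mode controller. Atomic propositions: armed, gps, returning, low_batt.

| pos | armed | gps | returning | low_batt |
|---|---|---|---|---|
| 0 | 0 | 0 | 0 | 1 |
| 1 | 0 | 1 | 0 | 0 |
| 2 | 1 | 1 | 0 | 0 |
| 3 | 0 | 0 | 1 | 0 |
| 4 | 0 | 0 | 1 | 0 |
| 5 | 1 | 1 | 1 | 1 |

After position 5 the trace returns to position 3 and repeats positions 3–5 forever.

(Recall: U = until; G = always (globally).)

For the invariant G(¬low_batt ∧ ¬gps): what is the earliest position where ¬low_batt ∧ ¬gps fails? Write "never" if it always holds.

At position 0 the labels are {low_batt}, so ¬low_batt ∧ ¬gps is false there. This is the first violation.

0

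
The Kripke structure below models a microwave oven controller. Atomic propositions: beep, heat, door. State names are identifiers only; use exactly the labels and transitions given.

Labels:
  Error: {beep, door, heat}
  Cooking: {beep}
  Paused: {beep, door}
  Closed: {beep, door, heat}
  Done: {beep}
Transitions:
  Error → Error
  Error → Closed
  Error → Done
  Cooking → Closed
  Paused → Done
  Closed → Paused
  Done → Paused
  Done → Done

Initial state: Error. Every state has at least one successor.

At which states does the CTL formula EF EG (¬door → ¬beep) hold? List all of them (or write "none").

{Error}

States satisfying EG (¬door → ¬beep): {Error}.
States satisfying EF EG (¬door → ¬beep): {Error}.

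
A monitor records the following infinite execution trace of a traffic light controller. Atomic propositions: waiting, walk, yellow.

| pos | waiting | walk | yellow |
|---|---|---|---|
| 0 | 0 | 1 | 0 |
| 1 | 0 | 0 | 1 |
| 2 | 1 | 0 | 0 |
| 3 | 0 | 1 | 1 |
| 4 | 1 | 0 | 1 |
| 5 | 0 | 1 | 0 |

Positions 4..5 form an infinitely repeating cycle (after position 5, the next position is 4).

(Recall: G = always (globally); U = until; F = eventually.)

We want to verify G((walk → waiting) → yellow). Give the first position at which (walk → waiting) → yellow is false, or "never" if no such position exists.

Check (walk → waiting) → yellow at each position in order: 0 ✓, 1 ✓.
At position 2 the labels are {waiting}, so (walk → waiting) → yellow is false there. This is the first violation.

2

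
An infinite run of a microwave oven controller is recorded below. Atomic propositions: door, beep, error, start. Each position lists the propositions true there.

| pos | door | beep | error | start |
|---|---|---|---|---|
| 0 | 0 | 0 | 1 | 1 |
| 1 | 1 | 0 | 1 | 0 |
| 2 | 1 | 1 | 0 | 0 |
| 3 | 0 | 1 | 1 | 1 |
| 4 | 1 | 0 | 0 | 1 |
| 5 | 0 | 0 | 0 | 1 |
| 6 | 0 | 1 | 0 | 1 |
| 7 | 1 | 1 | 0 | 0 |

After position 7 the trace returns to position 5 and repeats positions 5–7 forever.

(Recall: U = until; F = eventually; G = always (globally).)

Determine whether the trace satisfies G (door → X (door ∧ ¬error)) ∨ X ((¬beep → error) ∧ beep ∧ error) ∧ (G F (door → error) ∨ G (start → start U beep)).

door → X (door ∧ ¬error) must hold at every position from 0 onward. It fails at position 2, so G (door → X (door ∧ ¬error)) is false.
Positions where door holds: 1, 2, 4, 7.
Check X (door ∧ ¬error) at each: 1→ok, 2→fails, 4→fails, 7→fails.
At position 0: G (door → X (door ∧ ¬error)) is false; X ((¬beep → error) ∧ beep ∧ error) ∧ (G F (door → error) ∨ G (start → start U beep)) is false; so G (door → X (door ∧ ¬error)) ∨ X ((¬beep → error) ∧ beep ∧ error) ∧ (G F (door → error) ∨ G (start → start U beep)) is false.

Violated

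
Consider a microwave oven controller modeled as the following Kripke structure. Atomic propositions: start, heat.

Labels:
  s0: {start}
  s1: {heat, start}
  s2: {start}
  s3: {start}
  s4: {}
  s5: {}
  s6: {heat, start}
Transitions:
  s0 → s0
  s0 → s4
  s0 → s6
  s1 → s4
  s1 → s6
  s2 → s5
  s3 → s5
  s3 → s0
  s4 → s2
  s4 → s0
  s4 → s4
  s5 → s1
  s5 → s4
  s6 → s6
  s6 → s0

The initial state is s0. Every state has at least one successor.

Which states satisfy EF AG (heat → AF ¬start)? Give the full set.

none

States satisfying AG (heat → AF ¬start): ∅.
States satisfying EF AG (heat → AF ¬start): ∅.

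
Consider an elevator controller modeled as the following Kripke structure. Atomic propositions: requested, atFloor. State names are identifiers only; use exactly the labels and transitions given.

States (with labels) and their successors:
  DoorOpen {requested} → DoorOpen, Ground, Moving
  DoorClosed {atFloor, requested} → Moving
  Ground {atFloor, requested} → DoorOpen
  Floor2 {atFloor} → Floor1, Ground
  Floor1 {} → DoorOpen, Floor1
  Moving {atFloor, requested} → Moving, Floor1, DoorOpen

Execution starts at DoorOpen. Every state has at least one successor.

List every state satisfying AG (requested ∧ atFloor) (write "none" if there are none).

States satisfying requested ∧ atFloor: {DoorClosed, Ground, Moving}.
States satisfying AG (requested ∧ atFloor): ∅.

none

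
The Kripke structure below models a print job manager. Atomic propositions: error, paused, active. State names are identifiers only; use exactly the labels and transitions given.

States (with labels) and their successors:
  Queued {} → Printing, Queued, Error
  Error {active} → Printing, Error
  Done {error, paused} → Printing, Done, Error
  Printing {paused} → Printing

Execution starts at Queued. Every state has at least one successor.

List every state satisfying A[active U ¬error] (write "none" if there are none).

States satisfying active: {Error}.
States satisfying ¬error: {Queued, Error, Printing}.
States satisfying A[active U ¬error]: {Queued, Error, Printing}.

{Queued, Error, Printing}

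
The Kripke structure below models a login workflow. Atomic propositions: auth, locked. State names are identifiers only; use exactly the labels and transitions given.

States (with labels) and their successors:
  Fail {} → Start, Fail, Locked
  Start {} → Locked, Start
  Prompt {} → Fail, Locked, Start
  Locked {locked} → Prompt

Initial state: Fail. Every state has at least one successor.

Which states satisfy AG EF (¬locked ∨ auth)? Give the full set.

States satisfying EF (¬locked ∨ auth): {Fail, Start, Prompt, Locked}.
States satisfying AG EF (¬locked ∨ auth): {Fail, Start, Prompt, Locked}.

{Fail, Start, Prompt, Locked}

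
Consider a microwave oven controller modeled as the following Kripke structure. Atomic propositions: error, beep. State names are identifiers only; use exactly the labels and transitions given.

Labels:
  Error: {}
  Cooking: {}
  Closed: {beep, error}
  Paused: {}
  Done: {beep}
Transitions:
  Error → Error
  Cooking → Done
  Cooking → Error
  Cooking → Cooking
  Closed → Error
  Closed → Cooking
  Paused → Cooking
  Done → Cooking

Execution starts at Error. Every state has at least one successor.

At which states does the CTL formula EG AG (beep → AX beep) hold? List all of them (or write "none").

{Error}

States satisfying AG (beep → AX beep): {Error}.
States satisfying EG AG (beep → AX beep): {Error}.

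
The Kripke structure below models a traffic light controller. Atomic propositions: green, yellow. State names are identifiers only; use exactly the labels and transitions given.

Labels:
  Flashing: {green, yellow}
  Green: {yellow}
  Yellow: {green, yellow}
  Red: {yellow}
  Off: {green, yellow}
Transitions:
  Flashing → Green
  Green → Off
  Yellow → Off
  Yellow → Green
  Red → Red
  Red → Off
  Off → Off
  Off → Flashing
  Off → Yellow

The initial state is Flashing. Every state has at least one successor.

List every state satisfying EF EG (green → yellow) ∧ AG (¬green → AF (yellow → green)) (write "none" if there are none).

{Flashing, Green, Yellow, Off}

States satisfying EG (green → yellow): {Flashing, Green, Yellow, Red, Off}.
States satisfying EF EG (green → yellow): {Flashing, Green, Yellow, Red, Off}.
States satisfying ¬green → AF (yellow → green): {Flashing, Green, Yellow, Off}.
States satisfying AG (¬green → AF (yellow → green)): {Flashing, Green, Yellow, Off}.
States satisfying EF EG (green → yellow) ∧ AG (¬green → AF (yellow → green)): {Flashing, Green, Yellow, Off}.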